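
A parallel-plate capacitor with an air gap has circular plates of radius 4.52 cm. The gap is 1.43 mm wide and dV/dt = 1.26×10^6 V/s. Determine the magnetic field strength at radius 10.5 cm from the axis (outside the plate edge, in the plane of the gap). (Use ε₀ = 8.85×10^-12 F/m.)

9.53×10^-11 T

dE/dt = (dV/dt)/d = 8.811×10^8 V/(m·s); I_d = ε₀(πR²)(dE/dt) = (8.85×10^-12)(6.418×10^-3)(8.811×10^8) = 5.005×10^-5 A.
Outside the plates the loop encloses all of I_d, so B·2πr = μ₀ I_d and B = 9.53×10^-11 T.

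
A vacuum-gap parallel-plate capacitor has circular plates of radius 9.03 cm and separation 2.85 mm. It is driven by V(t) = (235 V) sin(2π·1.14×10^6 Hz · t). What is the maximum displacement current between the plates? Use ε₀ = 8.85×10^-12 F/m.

The displacement current equals the conduction current C dV/dt, which peaks at C V₀ ω.
With C = ε₀A/d = (8.85×10^-12)(0.02562)/(2.85×10^-3) = 7.956×10^-11 F and ω = 2πf = 7.163×10^6 rad/s, I_d,max = (7.956×10^-11)(235)(7.163×10^6) = 0.134 A.

0.134 A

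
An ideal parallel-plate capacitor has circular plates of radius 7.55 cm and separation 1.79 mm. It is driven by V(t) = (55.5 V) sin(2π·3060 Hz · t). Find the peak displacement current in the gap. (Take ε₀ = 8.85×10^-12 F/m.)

The displacement current equals the conduction current C dV/dt, which peaks at C V₀ ω.
With C = ε₀A/d = (8.85×10^-12)(0.01791)/(1.79×10^-3) = 8.855×10^-11 F and ω = 2πf = 1.923×10^4 rad/s, I_d,max = (8.855×10^-11)(55.5)(1.923×10^4) = 9.45×10^-5 A.

9.45×10^-5 A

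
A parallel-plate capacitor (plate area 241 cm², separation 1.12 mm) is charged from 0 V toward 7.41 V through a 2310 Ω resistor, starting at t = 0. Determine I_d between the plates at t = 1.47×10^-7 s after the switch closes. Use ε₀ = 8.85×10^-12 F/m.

2.30×10^-3 A

C = ε₀A/d = (8.85×10^-12)(0.0241)/(1.12×10^-3) = 1.904×10^-10 F and τ = RC = 4.398×10^-7 s. I_d in the gap equals the RC charging current.
I_d(t) = (V₀/R) e^(−t/τ) = 3.208×10^-3 · e^(−0.3342) = 2.30×10^-3 A.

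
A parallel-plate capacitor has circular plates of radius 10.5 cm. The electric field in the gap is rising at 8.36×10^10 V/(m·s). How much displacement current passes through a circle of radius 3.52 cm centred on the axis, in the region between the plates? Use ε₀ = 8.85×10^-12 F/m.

2.88×10^-3 A

I_d = ε₀ dΦ_E/dt = ε₀ πR² (dE/dt) = (8.85×10^-12)(0.03464)(8.36×10^10) = 0.02563 A through the full plate area.
Since J_d is uniform, the enclosed fraction is (r/R)² = 0.1124, giving I_d,enc = 2.88×10^-3 A.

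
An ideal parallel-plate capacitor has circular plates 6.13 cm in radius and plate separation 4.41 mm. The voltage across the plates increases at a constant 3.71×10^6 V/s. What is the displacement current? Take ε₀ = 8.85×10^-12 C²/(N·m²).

C = ε₀A/d = (8.85×10^-12)(0.01181)/(4.41×10^-3) = 2.370×10^-11 F.
I_d = C dV/dt = (2.370×10^-11)(3.71×10^6) = 8.79×10^-5 A.

8.79×10^-5 A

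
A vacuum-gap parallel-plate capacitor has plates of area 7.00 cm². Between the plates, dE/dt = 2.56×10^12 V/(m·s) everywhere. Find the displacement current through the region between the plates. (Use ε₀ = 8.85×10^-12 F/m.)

I_d = ε₀ A (dE/dt) = (8.85×10^-12)(7.00×10^-4 m²)(2.56×10^12) = 0.0159 A.

0.0159 A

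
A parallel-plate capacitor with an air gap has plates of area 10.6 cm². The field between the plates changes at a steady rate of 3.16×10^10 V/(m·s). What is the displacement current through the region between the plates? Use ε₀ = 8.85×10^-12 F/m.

2.96×10^-4 A

The displacement current is ε₀ times dΦ_E/dt = ε₀ A dE/dt = (8.85×10^-12)(1.06×10^-3)(3.16×10^10) = 2.96×10^-4 A.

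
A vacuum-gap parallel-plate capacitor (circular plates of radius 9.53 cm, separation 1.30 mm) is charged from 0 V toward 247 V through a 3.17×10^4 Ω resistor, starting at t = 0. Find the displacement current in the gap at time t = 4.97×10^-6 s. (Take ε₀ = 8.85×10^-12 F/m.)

3.48×10^-3 A

C = ε₀A/d = (8.85×10^-12)(0.02853)/(1.30×10^-3) = 1.942×10^-10 F, so τ = RC = 6.156×10^-6 s.
The conduction current is I(t) = (V₀/R) e^(−t/τ), and the displacement current between the plates equals it.
t/τ = 0.8073; I_d = (247/3.17×10^4) · e^(−0.8073) = (7.792×10^-3)(0.4461) = 3.48×10^-3 A.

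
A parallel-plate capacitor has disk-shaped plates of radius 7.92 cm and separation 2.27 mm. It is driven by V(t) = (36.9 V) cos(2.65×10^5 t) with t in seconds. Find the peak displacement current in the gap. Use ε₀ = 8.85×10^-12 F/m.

C = ε₀A/d = (8.85×10^-12)(0.01971)/(2.27×10^-3) = 7.684×10^-11 F; ω = 2.65×10^5 rad/s.
I_d = C dV/dt, so |I_d|_max = C V₀ ω = (7.684×10^-11)(36.9)(2.65×10^5) = 7.51×10^-4 A.

7.51×10^-4 A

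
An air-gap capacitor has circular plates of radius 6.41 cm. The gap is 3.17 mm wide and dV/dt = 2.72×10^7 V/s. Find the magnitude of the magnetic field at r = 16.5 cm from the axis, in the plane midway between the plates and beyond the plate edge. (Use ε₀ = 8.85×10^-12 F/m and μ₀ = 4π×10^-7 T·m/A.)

1.19×10^-9 T

I_d = C dV/dt with C = ε₀πR²/d = 3.604×10^-11 F, so I_d = (3.604×10^-11)(2.72×10^7) = 9.803×10^-4 A.
With r > R the enclosed displacement current is the full I_d; B = μ₀ I_d / (2πr) = 1.19×10^-9 T.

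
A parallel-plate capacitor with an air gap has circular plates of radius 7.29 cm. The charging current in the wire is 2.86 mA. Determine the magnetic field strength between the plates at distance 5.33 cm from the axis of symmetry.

Between the plates the displacement current equals the wire current: I_d = 2.86 mA = 2.86×10^-3 A.
∮B·dl = μ₀ I_d,enc with I_d,enc = I_d r²/R² = 1.529×10^-3 A; so B = μ₀ I_d,enc/(2πr) = 5.74×10^-9 T.

5.74×10^-9 T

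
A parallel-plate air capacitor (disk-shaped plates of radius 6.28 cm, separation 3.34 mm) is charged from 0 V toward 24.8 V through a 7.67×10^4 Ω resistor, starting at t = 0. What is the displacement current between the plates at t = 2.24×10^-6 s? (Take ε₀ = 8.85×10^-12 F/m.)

1.33×10^-4 A

With C = ε₀A/d = (8.85×10^-12)(0.01239)/(3.34×10^-3) = 3.283×10^-11 F, the time constant is τ = RC = 2.518×10^-6 s, so t/τ = 0.8896 and e^(−t/τ) = 0.4108.
I_d = I_cond = (V₀/R) e^(−t/τ) = (3.233×10^-4)(0.4108) = 1.33×10^-4 A.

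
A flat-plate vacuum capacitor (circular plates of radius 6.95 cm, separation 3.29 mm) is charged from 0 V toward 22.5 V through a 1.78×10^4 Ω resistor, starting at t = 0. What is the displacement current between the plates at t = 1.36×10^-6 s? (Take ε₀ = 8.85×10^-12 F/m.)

C = ε₀A/d = (8.85×10^-12)(0.01517)/(3.29×10^-3) = 4.081×10^-11 F and τ = RC = 7.264×10^-7 s. I_d in the gap equals the RC charging current.
I_d(t) = (V₀/R) e^(−t/τ) = 1.264×10^-3 · e^(−1.872) = 1.94×10^-4 A.

1.94×10^-4 A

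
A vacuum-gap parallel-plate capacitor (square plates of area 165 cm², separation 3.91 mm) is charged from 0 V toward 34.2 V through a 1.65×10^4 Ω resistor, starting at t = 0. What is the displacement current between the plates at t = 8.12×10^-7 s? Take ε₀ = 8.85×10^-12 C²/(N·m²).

5.55×10^-4 A

C = ε₀A/d = (8.85×10^-12)(0.0165)/(3.91×10^-3) = 3.735×10^-11 F and τ = RC = 6.163×10^-7 s. I_d in the gap equals the RC charging current.
I_d(t) = (V₀/R) e^(−t/τ) = 2.073×10^-3 · e^(−1.318) = 5.55×10^-4 A.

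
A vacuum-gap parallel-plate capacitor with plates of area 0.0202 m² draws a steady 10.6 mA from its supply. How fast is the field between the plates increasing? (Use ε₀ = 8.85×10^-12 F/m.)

5.93×10^10 V/(m·s)

The displacement current between the plates equals the conduction current, I_d = 10.6 mA.
Since I_d = ε₀ A dE/dt, dE/dt = I_d/(ε₀A) = (0.0106)/((8.85×10^-12)(0.0202)) = 5.93×10^10 V/(m·s).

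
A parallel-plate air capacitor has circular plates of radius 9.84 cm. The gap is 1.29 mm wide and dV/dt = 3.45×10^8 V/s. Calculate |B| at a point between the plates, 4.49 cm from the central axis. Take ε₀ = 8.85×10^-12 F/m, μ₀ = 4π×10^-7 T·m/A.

6.68×10^-8 T

With E = V/d, dE/dt = 2.674×10^11 V/(m·s) and πR² = 0.03042 m², giving I_d = ε₀ πR² dE/dt = 0.07199 A.
∮B·dl = μ₀ I_d,enc with I_d,enc = I_d r²/R² = 0.01499 A; so B = μ₀ I_d,enc/(2πr) = 6.68×10^-8 T.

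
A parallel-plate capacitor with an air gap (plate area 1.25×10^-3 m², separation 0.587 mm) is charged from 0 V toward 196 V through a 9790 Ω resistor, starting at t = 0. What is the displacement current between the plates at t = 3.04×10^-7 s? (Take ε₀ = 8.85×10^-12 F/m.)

3.85×10^-3 A

C = ε₀A/d = (8.85×10^-12)(1.25×10^-3)/(5.87×10^-4) = 1.885×10^-11 F and τ = RC = 1.845×10^-7 s. I_d in the gap equals the RC charging current.
I_d(t) = (V₀/R) e^(−t/τ) = 0.02002 · e^(−1.648) = 3.85×10^-3 A.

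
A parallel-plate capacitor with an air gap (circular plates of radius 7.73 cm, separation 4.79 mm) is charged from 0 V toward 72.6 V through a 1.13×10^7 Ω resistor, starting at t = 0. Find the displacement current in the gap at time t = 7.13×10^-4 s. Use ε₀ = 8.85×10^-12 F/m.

1.04×10^-6 A

With C = ε₀A/d = (8.85×10^-12)(0.01877)/(4.79×10^-3) = 3.468×10^-11 F, the time constant is τ = RC = 3.919×10^-4 s, so t/τ = 1.819 and e^(−t/τ) = 0.1622.
I_d = I_cond = (V₀/R) e^(−t/τ) = (6.425×10^-6)(0.1622) = 1.04×10^-6 A.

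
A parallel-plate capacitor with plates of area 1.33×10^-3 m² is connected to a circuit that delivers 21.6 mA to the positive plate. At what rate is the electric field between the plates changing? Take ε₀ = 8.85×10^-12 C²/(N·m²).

1.84×10^12 V/(m·s)

Charge continuity gives I_d = I = 0.0216 A between the plates.
Then dE/dt = I_d/(ε₀A) = 1.84×10^12 V/(m·s).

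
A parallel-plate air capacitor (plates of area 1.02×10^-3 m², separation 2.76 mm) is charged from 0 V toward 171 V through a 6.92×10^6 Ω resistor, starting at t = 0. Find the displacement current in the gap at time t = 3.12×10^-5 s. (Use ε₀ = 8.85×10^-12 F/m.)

C = ε₀A/d = (8.85×10^-12)(1.02×10^-3)/(2.76×10^-3) = 3.271×10^-12 F and τ = RC = 2.264×10^-5 s. I_d in the gap equals the RC charging current.
I_d(t) = (V₀/R) e^(−t/τ) = 2.471×10^-5 · e^(−1.378) = 6.23×10^-6 A.

6.23×10^-6 A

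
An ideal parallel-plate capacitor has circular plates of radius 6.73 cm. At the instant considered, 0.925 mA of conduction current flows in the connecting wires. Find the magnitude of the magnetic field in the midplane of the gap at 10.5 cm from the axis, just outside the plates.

1.76×10^-9 T

By continuity the displacement current in the gap matches the conduction current: I_d = 9.25×10^-4 A.
For r ≥ R the full I_d is enclosed: B = μ₀ I_d/(2πr) = (4π×10^-7)(9.25×10^-4)/(2π·0.105) = 1.76×10^-9 T.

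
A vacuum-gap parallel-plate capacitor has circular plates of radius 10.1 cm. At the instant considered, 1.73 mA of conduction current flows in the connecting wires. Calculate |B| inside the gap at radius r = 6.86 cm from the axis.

2.33×10^-9 T

Between the plates the displacement current equals the wire current: I_d = 1.73 mA = 1.73×10^-3 A.
An Ampèrian loop of radius r encloses a fraction (r/R)² of I_d. Then B·2πr = μ₀ I_d (r/R)², giving B = μ₀ I_d r/(2πR²) = 2.33×10^-9 T.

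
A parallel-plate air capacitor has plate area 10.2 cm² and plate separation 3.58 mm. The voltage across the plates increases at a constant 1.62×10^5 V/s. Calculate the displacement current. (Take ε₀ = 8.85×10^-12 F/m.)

4.08×10^-7 A

E = V/d so dE/dt = (dV/dt)/d = 4.525×10^7 V/(m·s), and I_d = ε₀ A dE/dt = (8.85×10^-12)(1.02×10^-3)(4.525×10^7) = 4.08×10^-7 A.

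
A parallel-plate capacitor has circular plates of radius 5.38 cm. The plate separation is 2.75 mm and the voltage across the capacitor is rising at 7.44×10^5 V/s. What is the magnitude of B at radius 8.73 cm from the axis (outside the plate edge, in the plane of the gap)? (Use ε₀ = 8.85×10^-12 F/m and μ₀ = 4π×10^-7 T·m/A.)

I_d = C dV/dt with C = ε₀πR²/d = 2.926×10^-11 F, so I_d = (2.926×10^-11)(7.44×10^5) = 2.177×10^-5 A.
Outside the plates the loop encloses all of I_d, so B·2πr = μ₀ I_d and B = 4.99×10^-11 T.

4.99×10^-11 T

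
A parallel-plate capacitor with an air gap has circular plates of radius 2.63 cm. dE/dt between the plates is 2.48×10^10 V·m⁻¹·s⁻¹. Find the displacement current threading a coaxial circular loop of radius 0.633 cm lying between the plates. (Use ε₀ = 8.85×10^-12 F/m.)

Through the whole plate area (πR² = 2.173×10^-3 m²), I_d = ε₀ πR² dE/dt = 4.769×10^-4 A.
The field is uniform, so I_d,enc = I_d (r/R)² = (4.769×10^-4)(0.633/2.63)² = 2.76×10^-5 A.

2.76×10^-5 A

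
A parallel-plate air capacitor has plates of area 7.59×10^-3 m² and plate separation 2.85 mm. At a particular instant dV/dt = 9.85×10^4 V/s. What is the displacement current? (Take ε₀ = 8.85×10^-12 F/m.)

2.32×10^-6 A

E = V/d so dE/dt = (dV/dt)/d = 3.456×10^7 V/(m·s), and I_d = ε₀ A dE/dt = (8.85×10^-12)(7.59×10^-3)(3.456×10^7) = 2.32×10^-6 A.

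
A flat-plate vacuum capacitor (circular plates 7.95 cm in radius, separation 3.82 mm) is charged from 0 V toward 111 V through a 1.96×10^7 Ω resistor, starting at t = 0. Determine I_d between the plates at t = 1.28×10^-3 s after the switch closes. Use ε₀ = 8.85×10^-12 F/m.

C = ε₀A/d = (8.85×10^-12)(0.01986)/(3.82×10^-3) = 4.601×10^-11 F, so τ = RC = 9.018×10^-4 s.
The conduction current is I(t) = (V₀/R) e^(−t/τ), and the displacement current between the plates equals it.
t/τ = 1.419; I_d = (111/1.96×10^7) · e^(−1.419) = (5.663×10^-6)(0.2420) = 1.37×10^-6 A.

1.37×10^-6 A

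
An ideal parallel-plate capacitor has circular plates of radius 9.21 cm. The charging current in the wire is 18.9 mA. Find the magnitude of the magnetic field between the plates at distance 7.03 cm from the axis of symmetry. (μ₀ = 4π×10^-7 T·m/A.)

3.13×10^-8 T

No conduction current crosses the gap, so I_d there equals the 0.0189 A in the leads.
An Ampèrian loop of radius r encloses a fraction (r/R)² of I_d. Then B·2πr = μ₀ I_d (r/R)², giving B = μ₀ I_d r/(2πR²) = 3.13×10^-8 T.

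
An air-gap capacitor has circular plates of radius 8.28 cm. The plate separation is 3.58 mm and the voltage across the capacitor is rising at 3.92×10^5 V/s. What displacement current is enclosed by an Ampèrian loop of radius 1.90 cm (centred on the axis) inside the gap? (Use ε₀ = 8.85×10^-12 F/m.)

dE/dt = (dV/dt)/d = 1.095×10^8 V/(m·s); I_d = ε₀(πR²)(dE/dt) = (8.85×10^-12)(0.02154)(1.095×10^8) = 2.087×10^-5 A.
Through an area πr² the displacement current is I_d·(πr²/πR²) = I_d (r/R)² = 1.10×10^-6 A.

1.10×10^-6 A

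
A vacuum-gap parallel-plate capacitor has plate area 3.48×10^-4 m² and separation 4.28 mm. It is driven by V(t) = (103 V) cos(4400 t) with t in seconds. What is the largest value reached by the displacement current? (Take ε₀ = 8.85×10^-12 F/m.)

C = ε₀A/d = (8.85×10^-12)(3.48×10^-4)/(4.28×10^-3) = 7.196×10^-13 F; ω = 4400 rad/s.
I_d = C dV/dt, so |I_d|_max = C V₀ ω = (7.196×10^-13)(103)(4400) = 3.26×10^-7 A.

3.26×10^-7 A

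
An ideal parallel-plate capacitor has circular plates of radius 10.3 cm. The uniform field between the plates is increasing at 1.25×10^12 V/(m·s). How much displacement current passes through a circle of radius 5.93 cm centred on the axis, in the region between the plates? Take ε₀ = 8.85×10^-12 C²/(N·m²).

0.122 A

I_d = ε₀ dΦ_E/dt = ε₀ πR² (dE/dt) = (8.85×10^-12)(0.03333)(1.25×10^12) = 0.3687 A through the full plate area.
Since J_d is uniform, the enclosed fraction is (r/R)² = 0.3315, giving I_d,enc = 0.122 A.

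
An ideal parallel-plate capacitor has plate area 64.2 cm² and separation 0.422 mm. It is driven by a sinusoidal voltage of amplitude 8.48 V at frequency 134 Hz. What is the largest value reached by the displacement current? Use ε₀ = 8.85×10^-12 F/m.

C = ε₀A/d = (8.85×10^-12)(6.42×10^-3)/(4.22×10^-4) = 1.346×10^-10 F; ω = 2πf = 841.9 rad/s.
I_d = C dV/dt, so |I_d|_max = C V₀ ω = (1.346×10^-10)(8.48)(841.9) = 9.61×10^-7 A.

9.61×10^-7 A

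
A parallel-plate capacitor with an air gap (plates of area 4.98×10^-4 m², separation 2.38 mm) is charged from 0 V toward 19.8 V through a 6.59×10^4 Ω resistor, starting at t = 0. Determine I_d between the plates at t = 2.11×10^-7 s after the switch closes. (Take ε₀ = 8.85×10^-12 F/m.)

With C = ε₀A/d = (8.85×10^-12)(4.98×10^-4)/(2.38×10^-3) = 1.852×10^-12 F, the time constant is τ = RC = 1.220×10^-7 s, so t/τ = 1.730 and e^(−t/τ) = 0.1773.
I_d = I_cond = (V₀/R) e^(−t/τ) = (3.005×10^-4)(0.1773) = 5.33×10^-5 A.

5.33×10^-5 A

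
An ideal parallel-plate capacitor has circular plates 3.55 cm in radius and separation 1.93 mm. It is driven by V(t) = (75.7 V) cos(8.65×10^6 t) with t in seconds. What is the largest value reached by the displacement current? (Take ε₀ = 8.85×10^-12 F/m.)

0.0119 A

C = ε₀A/d = (8.85×10^-12)(3.959×10^-3)/(1.93×10^-3) = 1.815×10^-11 F; ω = 8.65×10^6 rad/s.
I_d = C dV/dt, so |I_d|_max = C V₀ ω = (1.815×10^-11)(75.7)(8.65×10^6) = 0.0119 A.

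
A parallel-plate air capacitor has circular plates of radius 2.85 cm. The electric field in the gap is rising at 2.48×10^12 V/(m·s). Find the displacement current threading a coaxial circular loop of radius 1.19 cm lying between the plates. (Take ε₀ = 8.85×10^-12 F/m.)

9.76×10^-3 A

Through the whole plate area (πR² = 2.552×10^-3 m²), I_d = ε₀ πR² dE/dt = 0.05601 A.
The field is uniform, so I_d,enc = I_d (r/R)² = (0.05601)(1.19/2.85)² = 9.76×10^-3 A.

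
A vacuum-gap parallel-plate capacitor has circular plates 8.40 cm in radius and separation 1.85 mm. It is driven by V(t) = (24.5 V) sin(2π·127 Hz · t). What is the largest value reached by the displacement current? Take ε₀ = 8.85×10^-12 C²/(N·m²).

2.07×10^-6 A

C = ε₀A/d = (8.85×10^-12)(0.02217)/(1.85×10^-3) = 1.061×10^-10 F; ω = 2πf = 798.0 rad/s.
I_d = C dV/dt, so |I_d|_max = C V₀ ω = (1.061×10^-10)(24.5)(798.0) = 2.07×10^-6 A.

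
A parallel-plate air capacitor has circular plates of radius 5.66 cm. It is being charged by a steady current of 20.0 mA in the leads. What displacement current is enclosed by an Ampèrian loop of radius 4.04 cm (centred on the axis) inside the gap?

0.0102 A

By continuity the displacement current in the gap matches the conduction current: I_d = 0.0200 A.
Through an area πr² the displacement current is I_d·(πr²/πR²) = I_d (r/R)² = 0.0102 A.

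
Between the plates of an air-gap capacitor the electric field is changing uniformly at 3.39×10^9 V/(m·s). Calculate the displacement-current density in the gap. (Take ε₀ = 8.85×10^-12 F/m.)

0.0300 A/m²

The displacement-current density is ε₀ ∂E/∂t = (8.85×10^-12)(3.39×10^9) = 0.0300 A/m².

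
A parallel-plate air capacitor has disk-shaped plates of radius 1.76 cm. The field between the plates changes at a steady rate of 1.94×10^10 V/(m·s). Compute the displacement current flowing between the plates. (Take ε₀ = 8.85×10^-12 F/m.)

The displacement current is ε₀ times dΦ_E/dt = ε₀ A dE/dt = (8.85×10^-12)(9.731×10^-4)(1.94×10^10) = 1.67×10^-4 A.

1.67×10^-4 A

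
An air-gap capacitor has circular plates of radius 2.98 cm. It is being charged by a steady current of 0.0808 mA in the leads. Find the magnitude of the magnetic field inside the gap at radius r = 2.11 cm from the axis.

By continuity the displacement current in the gap matches the conduction current: I_d = 8.08×10^-5 A.
For r < R the Ampère–Maxwell law gives B(2πr) = μ₀ I_d (r²/R²), so B = μ₀ I_d r/(2πR²) = (4π×10^-7)(8.08×10^-5)(0.0211)/(2π·0.0298²) = 3.84×10^-10 T.

3.84×10^-10 T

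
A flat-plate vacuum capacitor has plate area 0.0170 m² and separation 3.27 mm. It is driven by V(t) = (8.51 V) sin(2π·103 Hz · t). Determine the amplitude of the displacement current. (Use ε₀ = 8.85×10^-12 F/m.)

2.53×10^-7 A

(dE/dt)_max = V₀ω/d = 1.684×10^6 V/(m·s); ω = 2πf = 647.2 rad/s.
I_d,max = ε₀ A (dE/dt)_max = (8.85×10^-12)(0.0170)(1.684×10^6) = 2.53×10^-7 A.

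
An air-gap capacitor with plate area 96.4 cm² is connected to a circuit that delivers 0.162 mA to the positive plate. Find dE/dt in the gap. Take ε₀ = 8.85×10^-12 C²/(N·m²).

The displacement current between the plates equals the conduction current, I_d = 0.162 mA.
Since I_d = ε₀ A dE/dt, dE/dt = I_d/(ε₀A) = (1.62×10^-4)/((8.85×10^-12)(9.64×10^-3)) = 1.90×10^9 V/(m·s).

1.90×10^9 V/(m·s)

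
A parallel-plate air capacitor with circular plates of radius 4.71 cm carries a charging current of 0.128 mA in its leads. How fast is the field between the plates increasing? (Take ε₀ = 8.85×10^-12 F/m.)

By continuity, I_d in the gap equals the 0.128 mA flowing in the wire.
Inverting I_d = ε₀ A dE/dt gives dE/dt = 1.28×10^-4 / (8.85×10^-12 · 6.969×10^-3) = 2.08×10^9 V/(m·s).

2.08×10^9 V/(m·s)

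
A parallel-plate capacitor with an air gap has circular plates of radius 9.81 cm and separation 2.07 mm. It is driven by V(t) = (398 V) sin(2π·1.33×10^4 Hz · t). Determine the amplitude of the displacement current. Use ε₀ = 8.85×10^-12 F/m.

4.30×10^-3 A

The displacement current equals the conduction current C dV/dt, which peaks at C V₀ ω.
With C = ε₀A/d = (8.85×10^-12)(0.03023)/(2.07×10^-3) = 1.292×10^-10 F and ω = 2πf = 8.357×10^4 rad/s, I_d,max = (1.292×10^-10)(398)(8.357×10^4) = 4.30×10^-3 A.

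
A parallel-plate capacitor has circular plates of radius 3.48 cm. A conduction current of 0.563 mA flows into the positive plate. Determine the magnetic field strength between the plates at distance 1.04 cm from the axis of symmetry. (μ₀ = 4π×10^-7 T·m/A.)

By continuity the displacement current in the gap matches the conduction current: I_d = 5.63×10^-4 A.
For r < R the Ampère–Maxwell law gives B(2πr) = μ₀ I_d (r²/R²), so B = μ₀ I_d r/(2πR²) = (4π×10^-7)(5.63×10^-4)(0.0104)/(2π·0.0348²) = 9.67×10^-10 T.

9.67×10^-10 T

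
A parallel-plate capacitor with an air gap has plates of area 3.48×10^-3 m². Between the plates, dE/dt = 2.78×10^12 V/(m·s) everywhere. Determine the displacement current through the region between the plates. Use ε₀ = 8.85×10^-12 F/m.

The displacement current is ε₀ times dΦ_E/dt = ε₀ A dE/dt = (8.85×10^-12)(3.48×10^-3)(2.78×10^12) = 0.0856 A.

0.0856 A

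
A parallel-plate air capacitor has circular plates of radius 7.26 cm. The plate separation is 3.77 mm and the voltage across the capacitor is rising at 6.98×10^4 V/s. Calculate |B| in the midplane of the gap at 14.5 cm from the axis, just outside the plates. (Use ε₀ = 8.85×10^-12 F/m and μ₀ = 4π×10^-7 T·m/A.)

dE/dt = (dV/dt)/d = 1.851×10^7 V/(m·s); I_d = ε₀(πR²)(dE/dt) = (8.85×10^-12)(0.01656)(1.851×10^7) = 2.713×10^-6 A.
For r ≥ R the full I_d is enclosed: B = μ₀ I_d/(2πr) = (4π×10^-7)(2.713×10^-6)/(2π·0.145) = 3.74×10^-12 T.

3.74×10^-12 T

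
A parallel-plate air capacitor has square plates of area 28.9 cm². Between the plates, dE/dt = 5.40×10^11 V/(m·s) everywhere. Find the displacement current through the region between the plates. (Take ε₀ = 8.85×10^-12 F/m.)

The displacement current is ε₀ times dΦ_E/dt = ε₀ A dE/dt = (8.85×10^-12)(2.89×10^-3)(5.40×10^11) = 0.0138 A.

0.0138 A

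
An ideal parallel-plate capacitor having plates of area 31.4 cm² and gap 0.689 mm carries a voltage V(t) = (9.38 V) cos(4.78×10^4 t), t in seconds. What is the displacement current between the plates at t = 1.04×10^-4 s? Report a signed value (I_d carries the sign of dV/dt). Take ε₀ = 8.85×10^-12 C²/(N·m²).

C = ε₀A/d = (8.85×10^-12)(3.14×10^-3)/(6.89×10^-4) = 4.033×10^-11 F. dV/dt = V₀ω·−sin(ωt); at ωt = 4.9712 rad this factor is 0.9667.
I_d = C dV/dt = (4.033×10^-11)(9.38)(4.78×10^4)(0.9667) = 1.75×10^-5 A.

1.75×10^-5 A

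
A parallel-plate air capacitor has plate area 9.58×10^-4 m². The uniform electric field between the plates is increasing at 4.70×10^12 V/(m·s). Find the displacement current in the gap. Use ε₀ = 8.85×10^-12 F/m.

0.0398 A

The displacement current is ε₀ times dΦ_E/dt = ε₀ A dE/dt = (8.85×10^-12)(9.58×10^-4)(4.70×10^12) = 0.0398 A.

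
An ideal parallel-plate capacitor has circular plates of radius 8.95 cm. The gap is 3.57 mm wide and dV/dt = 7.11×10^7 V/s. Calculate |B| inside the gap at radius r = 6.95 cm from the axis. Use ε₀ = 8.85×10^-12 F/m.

7.70×10^-9 T

With E = V/d, dE/dt = 1.992×10^10 V/(m·s) and πR² = 0.02516 m², giving I_d = ε₀ πR² dE/dt = 4.436×10^-3 A.
An Ampèrian loop of radius r encloses a fraction (r/R)² of I_d. Then B·2πr = μ₀ I_d (r/R)², giving B = μ₀ I_d r/(2πR²) = 7.70×10^-9 T.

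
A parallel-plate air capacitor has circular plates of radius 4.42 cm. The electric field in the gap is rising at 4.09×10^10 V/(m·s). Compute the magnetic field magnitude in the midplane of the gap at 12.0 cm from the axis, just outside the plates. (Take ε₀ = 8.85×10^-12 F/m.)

Through the whole plate area (πR² = 6.138×10^-3 m²), I_d = ε₀ πR² dE/dt = 2.222×10^-3 A.
With r > R the enclosed displacement current is the full I_d; B = μ₀ I_d / (2πr) = 3.70×10^-9 T.

3.70×10^-9 T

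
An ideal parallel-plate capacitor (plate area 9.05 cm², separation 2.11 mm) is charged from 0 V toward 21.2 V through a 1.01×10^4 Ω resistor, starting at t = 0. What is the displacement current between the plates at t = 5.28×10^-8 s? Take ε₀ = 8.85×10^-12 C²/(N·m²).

C = ε₀A/d = (8.85×10^-12)(9.05×10^-4)/(2.11×10^-3) = 3.796×10^-12 F, so τ = RC = 3.834×10^-8 s.
The conduction current is I(t) = (V₀/R) e^(−t/τ), and the displacement current between the plates equals it.
t/τ = 1.377; I_d = (21.2/1.01×10^4) · e^(−1.377) = (2.099×10^-3)(0.2523) = 5.30×10^-4 A.

5.30×10^-4 A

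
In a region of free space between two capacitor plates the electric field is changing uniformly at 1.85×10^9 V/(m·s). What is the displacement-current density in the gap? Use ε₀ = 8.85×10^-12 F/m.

0.0164 A/m²

The displacement-current density is ε₀ ∂E/∂t = (8.85×10^-12)(1.85×10^9) = 0.0164 A/m².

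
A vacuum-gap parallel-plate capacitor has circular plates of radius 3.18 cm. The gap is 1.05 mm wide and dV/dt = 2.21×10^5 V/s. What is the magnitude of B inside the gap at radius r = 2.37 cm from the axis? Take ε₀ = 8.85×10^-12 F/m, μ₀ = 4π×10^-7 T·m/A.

2.77×10^-11 T

I_d = C dV/dt with C = ε₀πR²/d = 2.678×10^-11 F, so I_d = (2.678×10^-11)(2.21×10^5) = 5.918×10^-6 A.
∮B·dl = μ₀ I_d,enc with I_d,enc = I_d r²/R² = 3.287×10^-6 A; so B = μ₀ I_d,enc/(2πr) = 2.77×10^-11 T.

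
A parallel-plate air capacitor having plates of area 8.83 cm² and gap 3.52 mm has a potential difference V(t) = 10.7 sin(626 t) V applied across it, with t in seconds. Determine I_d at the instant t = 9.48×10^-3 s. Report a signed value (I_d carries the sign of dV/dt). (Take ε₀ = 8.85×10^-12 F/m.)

1.40×10^-8 A

C = ε₀A/d = (8.85×10^-12)(8.83×10^-4)/(3.52×10^-3) = 2.220×10^-12 F. dV/dt = V₀ω·cos(ωt); at ωt = 5.93448 rad this factor is 0.9398.
I_d = C dV/dt = (2.220×10^-12)(10.7)(626)(0.9398) = 1.40×10^-8 A.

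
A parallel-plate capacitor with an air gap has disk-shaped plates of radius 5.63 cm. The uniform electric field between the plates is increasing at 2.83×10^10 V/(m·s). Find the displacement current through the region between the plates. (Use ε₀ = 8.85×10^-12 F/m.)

With a uniform field, Φ_E = EA, so I_d = ε₀ A dE/dt = 2.49×10^-3 A.

2.49×10^-3 A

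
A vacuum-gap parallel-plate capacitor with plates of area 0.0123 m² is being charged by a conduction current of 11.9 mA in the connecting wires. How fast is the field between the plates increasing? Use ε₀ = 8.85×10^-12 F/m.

The displacement current between the plates equals the conduction current, I_d = 11.9 mA.
Since I_d = ε₀ A dE/dt, dE/dt = I_d/(ε₀A) = (0.0119)/((8.85×10^-12)(0.0123)) = 1.09×10^11 V/(m·s).

1.09×10^11 V/(m·s)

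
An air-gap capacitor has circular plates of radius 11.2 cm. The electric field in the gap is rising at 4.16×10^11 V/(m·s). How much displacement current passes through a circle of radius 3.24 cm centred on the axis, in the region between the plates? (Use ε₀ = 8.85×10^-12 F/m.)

Total displacement current: I_d = ε₀(πR²)(dE/dt) = (8.85×10^-12)(0.03941)(4.16×10^11) = 0.1451 A.
Since J_d is uniform, the enclosed fraction is (r/R)² = 0.08369, giving I_d,enc = 0.0121 A.

0.0121 A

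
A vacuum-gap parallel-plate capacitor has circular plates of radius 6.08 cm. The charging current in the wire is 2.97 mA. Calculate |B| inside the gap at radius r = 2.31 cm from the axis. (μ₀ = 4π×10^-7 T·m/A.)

3.71×10^-9 T

By continuity the displacement current in the gap matches the conduction current: I_d = 2.97×10^-3 A.
For r < R the Ampère–Maxwell law gives B(2πr) = μ₀ I_d (r²/R²), so B = μ₀ I_d r/(2πR²) = (4π×10^-7)(2.97×10^-3)(0.0231)/(2π·0.0608²) = 3.71×10^-9 T.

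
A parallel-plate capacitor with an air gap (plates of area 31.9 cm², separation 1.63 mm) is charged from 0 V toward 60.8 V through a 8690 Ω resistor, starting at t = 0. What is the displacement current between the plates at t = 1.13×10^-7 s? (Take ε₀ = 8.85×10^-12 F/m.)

C = ε₀A/d = (8.85×10^-12)(3.19×10^-3)/(1.63×10^-3) = 1.732×10^-11 F, so τ = RC = 1.505×10^-7 s.
The conduction current is I(t) = (V₀/R) e^(−t/τ), and the displacement current between the plates equals it.
t/τ = 0.7508; I_d = (60.8/8690) · e^(−0.7508) = (6.997×10^-3)(0.4720) = 3.30×10^-3 A.

3.30×10^-3 A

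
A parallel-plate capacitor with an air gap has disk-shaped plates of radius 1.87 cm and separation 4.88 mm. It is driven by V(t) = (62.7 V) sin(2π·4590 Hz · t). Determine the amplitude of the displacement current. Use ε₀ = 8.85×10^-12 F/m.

3.60×10^-6 A

C = ε₀A/d = (8.85×10^-12)(1.099×10^-3)/(4.88×10^-3) = 1.993×10^-12 F; ω = 2πf = 2.884×10^4 rad/s.
I_d = C dV/dt, so |I_d|_max = C V₀ ω = (1.993×10^-12)(62.7)(2.884×10^4) = 3.60×10^-6 A.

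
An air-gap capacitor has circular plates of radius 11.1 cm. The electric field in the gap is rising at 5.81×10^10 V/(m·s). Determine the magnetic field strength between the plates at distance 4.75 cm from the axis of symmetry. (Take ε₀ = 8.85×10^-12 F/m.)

1.53×10^-8 T

Total displacement current: I_d = ε₀(πR²)(dE/dt) = (8.85×10^-12)(0.03871)(5.81×10^10) = 0.01990 A.
∮B·dl = μ₀ I_d,enc with I_d,enc = I_d r²/R² = 3.644×10^-3 A; so B = μ₀ I_d,enc/(2πr) = 1.53×10^-8 T.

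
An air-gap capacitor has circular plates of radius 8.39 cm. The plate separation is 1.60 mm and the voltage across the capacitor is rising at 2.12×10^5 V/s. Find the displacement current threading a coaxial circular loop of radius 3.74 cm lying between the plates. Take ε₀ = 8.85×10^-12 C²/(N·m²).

5.15×10^-6 A

With E = V/d, dE/dt = 1.325×10^8 V/(m·s) and πR² = 0.02211 m², giving I_d = ε₀ πR² dE/dt = 2.593×10^-5 A.
Through an area πr² the displacement current is I_d·(πr²/πR²) = I_d (r/R)² = 5.15×10^-6 A.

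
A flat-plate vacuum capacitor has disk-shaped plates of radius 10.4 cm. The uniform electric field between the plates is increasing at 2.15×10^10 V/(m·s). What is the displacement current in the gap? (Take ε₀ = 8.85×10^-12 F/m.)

With a uniform field, Φ_E = EA, so I_d = ε₀ A dE/dt = 6.47×10^-3 A.

6.47×10^-3 A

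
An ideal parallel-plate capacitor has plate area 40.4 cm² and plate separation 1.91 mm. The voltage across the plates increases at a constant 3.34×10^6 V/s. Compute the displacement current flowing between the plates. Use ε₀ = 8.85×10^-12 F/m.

6.25×10^-5 A

E = V/d so dE/dt = (dV/dt)/d = 1.749×10^9 V/(m·s), and I_d = ε₀ A dE/dt = (8.85×10^-12)(4.04×10^-3)(1.749×10^9) = 6.25×10^-5 A.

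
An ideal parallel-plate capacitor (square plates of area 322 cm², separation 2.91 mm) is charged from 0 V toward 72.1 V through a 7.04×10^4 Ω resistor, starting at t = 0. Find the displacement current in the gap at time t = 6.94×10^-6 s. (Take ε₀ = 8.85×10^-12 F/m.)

C = ε₀A/d = (8.85×10^-12)(0.0322)/(2.91×10^-3) = 9.793×10^-11 F, so τ = RC = 6.894×10^-6 s.
The conduction current is I(t) = (V₀/R) e^(−t/τ), and the displacement current between the plates equals it.
t/τ = 1.007; I_d = (72.1/7.04×10^4) · e^(−1.007) = (1.024×10^-3)(0.3653) = 3.74×10^-4 A.

3.74×10^-4 A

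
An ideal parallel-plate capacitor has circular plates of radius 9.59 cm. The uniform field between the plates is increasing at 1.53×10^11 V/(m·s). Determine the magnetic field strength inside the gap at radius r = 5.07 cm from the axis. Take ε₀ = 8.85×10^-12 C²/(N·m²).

4.31×10^-8 T

Through the whole plate area (πR² = 0.02889 m²), I_d = ε₀ πR² dE/dt = 0.03912 A.
For r < R the Ampère–Maxwell law gives B(2πr) = μ₀ I_d (r²/R²), so B = μ₀ I_d r/(2πR²) = (4π×10^-7)(0.03912)(0.0507)/(2π·0.0959²) = 4.31×10^-8 T.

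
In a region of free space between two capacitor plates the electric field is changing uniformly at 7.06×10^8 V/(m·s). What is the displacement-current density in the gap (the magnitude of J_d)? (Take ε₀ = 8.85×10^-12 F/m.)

J_d = ε₀ dE/dt = (8.85×10^-12)(7.06×10^8) = 6.25×10^-3 A/m².

6.25×10^-3 A/m²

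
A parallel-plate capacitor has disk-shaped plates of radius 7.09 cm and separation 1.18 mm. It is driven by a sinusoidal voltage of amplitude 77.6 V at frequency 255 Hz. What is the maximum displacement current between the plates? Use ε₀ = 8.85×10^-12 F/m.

C = ε₀A/d = (8.85×10^-12)(0.01579)/(1.18×10^-3) = 1.184×10^-10 F; ω = 2πf = 1602 rad/s.
I_d = C dV/dt, so |I_d|_max = C V₀ ω = (1.184×10^-10)(77.6)(1602) = 1.47×10^-5 A.

1.47×10^-5 A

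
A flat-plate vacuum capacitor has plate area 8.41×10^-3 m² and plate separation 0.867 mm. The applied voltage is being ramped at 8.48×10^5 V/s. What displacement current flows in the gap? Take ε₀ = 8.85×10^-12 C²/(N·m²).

7.28×10^-5 A

C = ε₀A/d = (8.85×10^-12)(8.41×10^-3)/(8.67×10^-4) = 8.585×10^-11 F.
I_d = C dV/dt = (8.585×10^-11)(8.48×10^5) = 7.28×10^-5 A.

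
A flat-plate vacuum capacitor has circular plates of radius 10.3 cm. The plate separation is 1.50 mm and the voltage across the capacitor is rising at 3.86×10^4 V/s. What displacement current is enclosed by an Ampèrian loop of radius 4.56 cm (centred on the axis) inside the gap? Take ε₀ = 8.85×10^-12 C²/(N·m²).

dE/dt = (dV/dt)/d = 2.573×10^7 V/(m·s); I_d = ε₀(πR²)(dE/dt) = (8.85×10^-12)(0.03333)(2.573×10^7) = 7.590×10^-6 A.
Since J_d is uniform, the enclosed fraction is (r/R)² = 0.1960, giving I_d,enc = 1.49×10^-6 A.

1.49×10^-6 A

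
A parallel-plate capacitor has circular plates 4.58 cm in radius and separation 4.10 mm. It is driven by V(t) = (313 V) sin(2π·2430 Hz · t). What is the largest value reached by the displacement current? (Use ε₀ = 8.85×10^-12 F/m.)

(dE/dt)_max = V₀ω/d = 1.166×10^9 V/(m·s); ω = 2πf = 1.527×10^4 rad/s.
I_d,max = ε₀ A (dE/dt)_max = (8.85×10^-12)(6.590×10^-3)(1.166×10^9) = 6.80×10^-5 A.

6.80×10^-5 A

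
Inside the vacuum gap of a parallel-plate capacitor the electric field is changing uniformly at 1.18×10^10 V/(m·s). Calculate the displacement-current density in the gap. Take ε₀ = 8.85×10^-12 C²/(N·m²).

The displacement-current density is ε₀ ∂E/∂t = (8.85×10^-12)(1.18×10^10) = 0.104 A/m².

0.104 A/m²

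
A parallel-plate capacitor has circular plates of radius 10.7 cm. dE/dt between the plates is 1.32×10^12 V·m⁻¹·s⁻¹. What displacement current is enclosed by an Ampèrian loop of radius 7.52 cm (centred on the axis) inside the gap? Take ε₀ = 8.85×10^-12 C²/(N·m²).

0.208 A

Through the whole plate area (πR² = 0.03597 m²), I_d = ε₀ πR² dE/dt = 0.4202 A.
The field is uniform, so I_d,enc = I_d (r/R)² = (0.4202)(7.52/10.7)² = 0.208 A.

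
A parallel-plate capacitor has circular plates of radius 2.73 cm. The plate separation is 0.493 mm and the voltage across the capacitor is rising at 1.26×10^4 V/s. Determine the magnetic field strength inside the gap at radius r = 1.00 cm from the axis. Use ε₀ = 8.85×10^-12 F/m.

1.42×10^-12 T

I_d = C dV/dt with C = ε₀πR²/d = 4.202×10^-11 F, so I_d = (4.202×10^-11)(1.26×10^4) = 5.295×10^-7 A.
∮B·dl = μ₀ I_d,enc with I_d,enc = I_d r²/R² = 7.105×10^-8 A; so B = μ₀ I_d,enc/(2πr) = 1.42×10^-12 T.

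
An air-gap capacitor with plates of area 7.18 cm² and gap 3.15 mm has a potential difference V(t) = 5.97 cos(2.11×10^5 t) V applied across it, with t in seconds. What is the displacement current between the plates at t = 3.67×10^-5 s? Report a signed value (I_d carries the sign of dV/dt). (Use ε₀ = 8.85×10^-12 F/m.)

dV/dt = (5.97)(2.11×10^5)·−sin(7.7437) = -1.252×10^6 V/s.
I_d = C dV/dt with C = ε₀A/d = (8.85×10^-12)(7.18×10^-4)/(3.15×10^-3) = 2.017×10^-12 F, so I_d = (2.017×10^-12)(-1.252×10^6) = -2.53×10^-6 A.

-2.53×10^-6 A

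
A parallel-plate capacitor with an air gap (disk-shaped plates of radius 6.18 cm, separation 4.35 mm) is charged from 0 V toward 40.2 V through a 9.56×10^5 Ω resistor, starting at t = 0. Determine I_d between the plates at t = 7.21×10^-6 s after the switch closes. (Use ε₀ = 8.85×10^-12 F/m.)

C = ε₀A/d = (8.85×10^-12)(0.01200)/(4.35×10^-3) = 2.441×10^-11 F, so τ = RC = 2.334×10^-5 s.
The conduction current is I(t) = (V₀/R) e^(−t/τ), and the displacement current between the plates equals it.
t/τ = 0.3089; I_d = (40.2/9.56×10^5) · e^(−0.3089) = (4.205×10^-5)(0.7343) = 3.09×10^-5 A.

3.09×10^-5 A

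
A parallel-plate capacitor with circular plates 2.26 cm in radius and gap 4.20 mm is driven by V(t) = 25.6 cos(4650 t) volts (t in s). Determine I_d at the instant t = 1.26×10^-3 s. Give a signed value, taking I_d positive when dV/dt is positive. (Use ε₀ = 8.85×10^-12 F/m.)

dE/dt = (V₀ω/d)·−sin(ωt) with ωt = 5.859 rad: (25.6)(4650)(0.4116)/(4.20×10^-3) = 1.167×10^7 V/(m·s).
I_d = ε₀ A dE/dt = (8.85×10^-12)(1.605×10^-3)(1.167×10^7) = 1.66×10^-7 A.

1.66×10^-7 A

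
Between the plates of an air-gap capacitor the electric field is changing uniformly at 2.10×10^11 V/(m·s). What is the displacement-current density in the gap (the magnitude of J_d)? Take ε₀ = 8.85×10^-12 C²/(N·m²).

1.86 A/m²

J_d = ε₀ ∂E/∂t, so J_d = 1.86 A/m².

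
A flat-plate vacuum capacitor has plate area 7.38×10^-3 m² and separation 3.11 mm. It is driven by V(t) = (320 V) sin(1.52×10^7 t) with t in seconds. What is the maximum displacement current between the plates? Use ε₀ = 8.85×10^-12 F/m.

C = ε₀A/d = (8.85×10^-12)(7.38×10^-3)/(3.11×10^-3) = 2.100×10^-11 F; ω = 1.52×10^7 rad/s.
I_d = C dV/dt, so |I_d|_max = C V₀ ω = (2.100×10^-11)(320)(1.52×10^7) = 0.102 A.

0.102 A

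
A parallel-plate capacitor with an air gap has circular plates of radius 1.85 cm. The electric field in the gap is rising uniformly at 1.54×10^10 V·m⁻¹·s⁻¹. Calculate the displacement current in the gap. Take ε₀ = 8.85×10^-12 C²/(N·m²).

The displacement current is ε₀ times dΦ_E/dt = ε₀ A dE/dt = (8.85×10^-12)(1.075×10^-3)(1.54×10^10) = 1.47×10^-4 A.

1.47×10^-4 A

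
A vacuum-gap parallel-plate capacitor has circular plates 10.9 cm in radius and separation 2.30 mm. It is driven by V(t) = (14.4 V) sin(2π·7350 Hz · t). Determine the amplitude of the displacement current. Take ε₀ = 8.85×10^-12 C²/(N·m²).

(dE/dt)_max = V₀ω/d = 2.891×10^8 V/(m·s); ω = 2πf = 4.618×10^4 rad/s.
I_d,max = ε₀ A (dE/dt)_max = (8.85×10^-12)(0.03733)(2.891×10^8) = 9.55×10^-5 A.

9.55×10^-5 A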